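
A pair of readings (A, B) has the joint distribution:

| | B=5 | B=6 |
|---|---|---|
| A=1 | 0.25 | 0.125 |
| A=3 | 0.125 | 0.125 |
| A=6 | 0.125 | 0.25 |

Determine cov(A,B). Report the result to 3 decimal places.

0.313

E[A] = 3.375,  E[B] = 5.5
E[AB] = 18.875
cov(A,B) = E[AB] − E[A]E[B] = 18.875 − (3.375)(5.5) = 0.3125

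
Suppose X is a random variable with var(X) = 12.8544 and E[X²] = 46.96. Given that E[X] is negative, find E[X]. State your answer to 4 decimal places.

(E[X])² = E[X²] − var(X) = 46.96 − 12.8544 = 34.1056
E[X] = −√34.1056 = -5.84

-5.8400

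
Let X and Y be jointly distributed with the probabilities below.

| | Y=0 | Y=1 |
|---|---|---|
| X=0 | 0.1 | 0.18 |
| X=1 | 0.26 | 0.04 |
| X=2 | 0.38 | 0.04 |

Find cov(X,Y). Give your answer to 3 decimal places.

-0.176

E[X] = 1.14,  E[Y] = 0.26
E[XY] = 0.12
cov(X,Y) = E[XY] − E[X]E[Y] = 0.12 − (1.14)(0.26) = -0.1764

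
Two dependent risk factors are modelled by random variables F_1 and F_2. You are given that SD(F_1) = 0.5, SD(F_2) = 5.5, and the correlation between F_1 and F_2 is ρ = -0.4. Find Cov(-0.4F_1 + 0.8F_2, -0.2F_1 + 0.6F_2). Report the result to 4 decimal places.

V(F_1) = (0.5)² = 0.25;  V(F_2) = (5.5)² = 30.25
Cov(F_1,F_2) = ρ·SD(F_1)·SD(F_2) = -0.4·0.5·5.5 = -1.1
Cov(-0.4F_1 + 0.8F_2, -0.2F_1 + 0.6F_2) = (-0.4)(-0.2)V(F_1) + (0.8)(0.6)V(F_2) + [(-0.4)(0.6) + (0.8)(-0.2)]Cov(F_1,F_2)
= 0.08·0.25 + 0.48·30.25 + -0.4·-1.1 = 14.98

14.9800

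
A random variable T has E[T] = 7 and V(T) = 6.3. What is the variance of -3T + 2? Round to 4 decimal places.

V(-3T + 2) = (-3)²·V(T) = 9·6.3 = 56.7

56.7000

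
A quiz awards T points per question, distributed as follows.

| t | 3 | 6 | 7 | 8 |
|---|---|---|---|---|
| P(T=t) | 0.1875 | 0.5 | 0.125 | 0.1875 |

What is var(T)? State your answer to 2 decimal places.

E[T] = (3)(0.1875) + (6)(0.5) + (7)(0.125) + (8)(0.1875) = 5.9375
E[T²] = (3)²(0.1875) + (6)²(0.5) + (7)²(0.125) + (8)²(0.1875) = 37.8125
var(T) = E[T²] − (E[T])² = 37.8125 − (5.9375)² = 2.55859375

2.56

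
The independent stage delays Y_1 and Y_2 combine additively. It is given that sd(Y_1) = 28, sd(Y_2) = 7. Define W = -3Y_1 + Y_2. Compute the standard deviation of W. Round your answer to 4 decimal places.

84.2912

V(Y_1) = 784, V(Y_2) = 49
By independence, V(W) = (-3)²V(Y_1) + (1)²V(Y_2)
= (-3)²·784 + (1)²·49 = 7105
sd(W) = √7105 ≈ 84.2912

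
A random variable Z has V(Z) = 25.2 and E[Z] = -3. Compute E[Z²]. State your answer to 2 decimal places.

34.20

E[Z²] = V(Z) + (E[Z])² = 25.2 + (-3)² = 34.2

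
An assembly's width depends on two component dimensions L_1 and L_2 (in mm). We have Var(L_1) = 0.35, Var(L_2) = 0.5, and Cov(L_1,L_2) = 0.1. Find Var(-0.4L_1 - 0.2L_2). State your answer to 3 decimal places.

Var(-0.4L_1 - 0.2L_2) = (-0.4)²·Var(L_1) + (-0.2)²·Var(L_2) + 2·(-0.4)·(-0.2)·Cov(L_1,L_2)
= 0.16·0.35 + 0.04·0.5 + 0.16·0.1 = 0.092

0.092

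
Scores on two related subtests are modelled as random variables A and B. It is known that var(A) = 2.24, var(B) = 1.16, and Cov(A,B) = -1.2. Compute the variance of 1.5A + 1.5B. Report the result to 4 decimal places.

var(1.5A + 1.5B) = (1.5)²·var(A) + (1.5)²·var(B) + 2·(1.5)·(1.5)·Cov(A,B)
= 2.25·2.24 + 2.25·1.16 + 4.5·-1.2 = 2.25

2.2500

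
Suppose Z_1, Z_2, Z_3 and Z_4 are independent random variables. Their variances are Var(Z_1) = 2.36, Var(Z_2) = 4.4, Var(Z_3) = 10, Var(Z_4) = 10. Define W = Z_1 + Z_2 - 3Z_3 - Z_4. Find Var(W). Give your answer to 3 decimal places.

106.760

By independence, Var(W) = (1)²Var(Z_1) + (1)²Var(Z_2) + (-3)²Var(Z_3) + (-1)²Var(Z_4)
= (1)²·2.36 + (1)²·4.4 + (-3)²·10 + (-1)²·10 = 106.76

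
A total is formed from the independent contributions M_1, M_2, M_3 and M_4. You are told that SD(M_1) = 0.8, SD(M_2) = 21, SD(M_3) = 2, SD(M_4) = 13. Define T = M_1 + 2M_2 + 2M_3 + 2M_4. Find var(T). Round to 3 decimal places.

var(M_1) = 0.64, var(M_2) = 441, var(M_3) = 4, var(M_4) = 169
By independence, var(T) = (1)²var(M_1) + (2)²var(M_2) + (2)²var(M_3) + (2)²var(M_4)
= (1)²·0.64 + (2)²·441 + (2)²·4 + (2)²·169 = 2456.64

2456.640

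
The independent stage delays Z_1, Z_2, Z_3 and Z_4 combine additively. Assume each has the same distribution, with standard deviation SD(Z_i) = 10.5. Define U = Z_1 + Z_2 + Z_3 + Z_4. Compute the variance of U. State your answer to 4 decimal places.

V(Z_i) = (10.5)² = 110.25
By independence, V(U) = (1)²V(Z_1) + (1)²V(Z_2) + (1)²V(Z_3) + (1)²V(Z_4)
= (1)²·110.25 + (1)²·110.25 + (1)²·110.25 + (1)²·110.25 = 441

441.0000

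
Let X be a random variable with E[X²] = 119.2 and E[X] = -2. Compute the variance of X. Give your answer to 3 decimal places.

115.200

V(X) = 119.2 − (-2)² = 115.2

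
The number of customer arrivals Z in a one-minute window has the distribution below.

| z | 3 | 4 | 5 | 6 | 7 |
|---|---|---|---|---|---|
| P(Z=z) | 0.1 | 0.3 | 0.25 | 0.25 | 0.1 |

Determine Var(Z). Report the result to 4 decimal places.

1.3475

E[Z] = (3)(0.1) + (4)(0.3) + (5)(0.25) + (6)(0.25) + (7)(0.1) = 4.95
E[Z²] = (3)²(0.1) + (4)²(0.3) + (5)²(0.25) + (6)²(0.25) + (7)²(0.1) = 25.85
Var(Z) = E[Z²] − (E[Z])² = 25.85 − (4.95)² = 1.3475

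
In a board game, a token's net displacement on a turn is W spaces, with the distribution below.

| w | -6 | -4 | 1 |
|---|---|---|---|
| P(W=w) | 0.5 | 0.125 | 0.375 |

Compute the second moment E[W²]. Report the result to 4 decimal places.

20.3750

E[W²] = (-6)²(0.5) + (-4)²(0.125) + (1)²(0.375) = 20.375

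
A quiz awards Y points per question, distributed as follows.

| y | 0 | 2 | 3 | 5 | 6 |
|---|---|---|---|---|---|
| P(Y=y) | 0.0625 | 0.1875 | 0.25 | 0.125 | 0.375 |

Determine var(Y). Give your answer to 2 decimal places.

3.63

E[Y] = (0)(0.0625) + (2)(0.1875) + (3)(0.25) + (5)(0.125) + (6)(0.375) = 4
E[Y²] = (0)²(0.0625) + (2)²(0.1875) + (3)²(0.25) + (5)²(0.125) + (6)²(0.375) = 19.625
var(Y) = E[Y²] − (E[Y])² = 19.625 − (4)² = 3.625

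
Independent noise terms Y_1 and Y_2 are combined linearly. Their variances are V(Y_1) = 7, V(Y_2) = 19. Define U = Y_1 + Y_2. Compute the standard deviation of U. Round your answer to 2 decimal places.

5.10

By independence, V(U) = (1)²V(Y_1) + (1)²V(Y_2)
= (1)²·7 + (1)²·19 = 26
SD(U) = √26 ≈ 5.10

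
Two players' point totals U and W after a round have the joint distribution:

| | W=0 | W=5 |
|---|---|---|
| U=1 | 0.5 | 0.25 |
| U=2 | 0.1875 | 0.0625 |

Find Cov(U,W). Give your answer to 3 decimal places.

-0.078

E[U] = 1.25,  E[W] = 1.5625
E[UW] = 1.875
Cov(U,W) = E[UW] − E[U]E[W] = 1.875 − (1.25)(1.5625) = -0.078125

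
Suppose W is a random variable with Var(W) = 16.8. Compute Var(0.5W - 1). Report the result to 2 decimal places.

4.20

Var(0.5W - 1) = (0.5)²·Var(W) = 0.25·16.8 = 4.2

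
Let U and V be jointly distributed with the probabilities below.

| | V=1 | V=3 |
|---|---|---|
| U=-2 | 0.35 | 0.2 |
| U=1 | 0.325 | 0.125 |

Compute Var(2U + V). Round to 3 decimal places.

E[U] = -0.65,  E[V] = 1.65,  E[UV] = -1.2
Var(U) = 2.65 − (-0.65)² = 2.2275;  Var(V) = 3.6 − (1.65)² = 0.8775
Cov(U,V) = -1.2 − (-0.65)(1.65) = -0.1275
Var(2U + V) = (2)²·2.2275 + (1)²·0.8775 + 2·(2)·(1)·-0.1275 = 9.2775

9.278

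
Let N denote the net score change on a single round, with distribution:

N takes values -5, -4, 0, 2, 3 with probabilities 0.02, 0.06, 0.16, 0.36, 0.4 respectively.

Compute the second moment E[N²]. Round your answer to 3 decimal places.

6.500

E[N²] = (-5)²(0.02) + (-4)²(0.06) + (0)²(0.16) + (2)²(0.36) + (3)²(0.4) = 6.5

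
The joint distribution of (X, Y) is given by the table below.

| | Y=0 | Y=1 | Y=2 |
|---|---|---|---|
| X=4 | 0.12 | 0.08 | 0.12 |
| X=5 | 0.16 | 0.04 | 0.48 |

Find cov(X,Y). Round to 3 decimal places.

E[X] = 4.68,  E[Y] = 1.32
E[XY] = 6.28
cov(X,Y) = E[XY] − E[X]E[Y] = 6.28 − (4.68)(1.32) = 0.1024

0.102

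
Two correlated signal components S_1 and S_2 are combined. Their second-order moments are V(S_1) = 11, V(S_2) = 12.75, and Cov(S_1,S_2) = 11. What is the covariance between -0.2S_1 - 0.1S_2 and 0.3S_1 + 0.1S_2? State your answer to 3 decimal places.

Cov(-0.2S_1 - 0.1S_2, 0.3S_1 + 0.1S_2) = (-0.2)(0.3)V(S_1) + (-0.1)(0.1)V(S_2) + [(-0.2)(0.1) + (-0.1)(0.3)]Cov(S_1,S_2)
= -0.06·11 + -0.01·12.75 + -0.05·11 = -1.3375

-1.338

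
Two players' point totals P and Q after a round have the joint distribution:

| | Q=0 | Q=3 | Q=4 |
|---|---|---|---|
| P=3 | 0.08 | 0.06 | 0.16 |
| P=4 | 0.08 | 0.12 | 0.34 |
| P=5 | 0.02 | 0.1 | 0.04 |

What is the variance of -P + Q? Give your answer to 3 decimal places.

2.480

E[P] = 3.86,  E[Q] = 3,  E[PQ] = 11.64
Var(P) = 15.34 − (3.86)² = 0.4404;  Var(Q) = 11.16 − (3)² = 2.16
cov(P,Q) = 11.64 − (3.86)(3) = 0.06
Var(-P + Q) = (-1)²·0.4404 + (1)²·2.16 + 2·(-1)·(1)·0.06 = 2.4804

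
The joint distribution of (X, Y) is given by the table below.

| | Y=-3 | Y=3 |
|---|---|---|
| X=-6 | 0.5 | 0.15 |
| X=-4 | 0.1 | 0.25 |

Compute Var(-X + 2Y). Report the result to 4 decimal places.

E[X] = -5.3,  E[Y] = -0.6,  E[XY] = 4.5
Var(X) = 29 − (-5.3)² = 0.91;  Var(Y) = 9 − (-0.6)² = 8.64
Cov(X,Y) = 4.5 − (-5.3)(-0.6) = 1.32
Var(-X + 2Y) = (-1)²·0.91 + (2)²·8.64 + 2·(-1)·(2)·1.32 = 30.19

30.1900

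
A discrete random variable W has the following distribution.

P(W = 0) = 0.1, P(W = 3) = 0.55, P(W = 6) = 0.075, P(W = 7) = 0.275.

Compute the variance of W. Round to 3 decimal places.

E[W] = (0)(0.1) + (3)(0.55) + (6)(0.075) + (7)(0.275) = 4.025
E[W²] = (0)²(0.1) + (3)²(0.55) + (6)²(0.075) + (7)²(0.275) = 21.125
V(W) = E[W²] − (E[W])² = 21.125 − (4.025)² = 4.924375

4.924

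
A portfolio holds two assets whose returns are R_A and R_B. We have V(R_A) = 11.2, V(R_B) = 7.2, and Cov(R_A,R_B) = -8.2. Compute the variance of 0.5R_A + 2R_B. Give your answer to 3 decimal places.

V(0.5R_A + 2R_B) = (0.5)²·V(R_A) + (2)²·V(R_B) + 2·(0.5)·(2)·Cov(R_A,R_B)
= 0.25·11.2 + 4·7.2 + 2·-8.2 = 15.2

15.200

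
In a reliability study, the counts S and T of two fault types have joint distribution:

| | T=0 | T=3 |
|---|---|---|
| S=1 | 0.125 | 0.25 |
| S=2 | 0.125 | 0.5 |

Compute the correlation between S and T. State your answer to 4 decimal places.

0.1491

E[S] = 1.625,  E[T] = 2.25
E[ST] = 3.75
Cov(S,T) = E[ST] − E[S]E[T] = 3.75 − (1.625)(2.25) = 0.09375
Var(S) = 0.234375,  Var(T) = 1.6875
ρ = 0.09375 / √(0.234375·1.6875) ≈ 0.1491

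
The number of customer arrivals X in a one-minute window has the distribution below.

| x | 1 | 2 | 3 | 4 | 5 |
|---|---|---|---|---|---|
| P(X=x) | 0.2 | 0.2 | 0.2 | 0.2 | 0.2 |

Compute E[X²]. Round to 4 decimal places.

E[X²] = (1)²(0.2) + (2)²(0.2) + (3)²(0.2) + (4)²(0.2) + (5)²(0.2) = 11

11.0000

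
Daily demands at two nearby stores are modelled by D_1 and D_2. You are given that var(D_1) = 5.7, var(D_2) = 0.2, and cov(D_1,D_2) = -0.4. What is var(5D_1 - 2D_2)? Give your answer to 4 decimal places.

var(5D_1 - 2D_2) = (5)²·var(D_1) + (-2)²·var(D_2) + 2·(5)·(-2)·cov(D_1,D_2)
= 25·5.7 + 4·0.2 + -20·-0.4 = 151.3

151.3000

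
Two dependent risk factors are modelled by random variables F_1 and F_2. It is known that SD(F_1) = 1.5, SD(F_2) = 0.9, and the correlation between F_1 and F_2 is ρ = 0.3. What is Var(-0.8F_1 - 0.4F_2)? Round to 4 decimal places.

Var(F_1) = (1.5)² = 2.25;  Var(F_2) = (0.9)² = 0.81
Cov(F_1,F_2) = ρ·SD(F_1)·SD(F_2) = 0.3·1.5·0.9 = 0.405
Var(-0.8F_1 - 0.4F_2) = (-0.8)²·Var(F_1) + (-0.4)²·Var(F_2) + 2·(-0.8)·(-0.4)·Cov(F_1,F_2)
= 0.64·2.25 + 0.16·0.81 + 0.64·0.405 = 1.8288

1.8288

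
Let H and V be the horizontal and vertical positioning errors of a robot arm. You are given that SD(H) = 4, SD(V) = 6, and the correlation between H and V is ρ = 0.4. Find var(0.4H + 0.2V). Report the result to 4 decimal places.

var(H) = (4)² = 16;  var(V) = (6)² = 36
cov(H,V) = ρ·SD(H)·SD(V) = 0.4·4·6 = 9.6
var(0.4H + 0.2V) = (0.4)²·var(H) + (0.2)²·var(V) + 2·(0.4)·(0.2)·cov(H,V)
= 0.16·16 + 0.04·36 + 0.16·9.6 = 5.536

5.5360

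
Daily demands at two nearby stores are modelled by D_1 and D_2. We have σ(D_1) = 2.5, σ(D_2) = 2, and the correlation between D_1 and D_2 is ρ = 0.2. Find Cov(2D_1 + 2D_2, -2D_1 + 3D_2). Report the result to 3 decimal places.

1.000

var(D_1) = (2.5)² = 6.25;  var(D_2) = (2)² = 4
Cov(D_1,D_2) = ρ·σ(D_1)·σ(D_2) = 0.2·2.5·2 = 1
Cov(2D_1 + 2D_2, -2D_1 + 3D_2) = (2)(-2)var(D_1) + (2)(3)var(D_2) + [(2)(3) + (2)(-2)]Cov(D_1,D_2)
= -4·6.25 + 6·4 + 2·1 = 1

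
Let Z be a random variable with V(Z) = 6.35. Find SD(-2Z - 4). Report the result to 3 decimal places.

5.040

V(-2Z - 4) = (-2)²·6.35 = 25.4
SD(-2Z - 4) = √25.4 ≈ 5.040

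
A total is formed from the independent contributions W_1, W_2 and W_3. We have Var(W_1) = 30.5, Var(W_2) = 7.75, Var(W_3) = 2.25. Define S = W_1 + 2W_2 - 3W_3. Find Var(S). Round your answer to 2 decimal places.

By independence, Var(S) = (1)²Var(W_1) + (2)²Var(W_2) + (-3)²Var(W_3)
= (1)²·30.5 + (2)²·7.75 + (-3)²·2.25 = 81.75

81.75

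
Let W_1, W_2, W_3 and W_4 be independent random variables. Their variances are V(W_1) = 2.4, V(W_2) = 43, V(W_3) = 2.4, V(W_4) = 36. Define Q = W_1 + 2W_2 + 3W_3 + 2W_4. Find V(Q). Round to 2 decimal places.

By independence, V(Q) = (1)²V(W_1) + (2)²V(W_2) + (3)²V(W_3) + (2)²V(W_4)
= (1)²·2.4 + (2)²·43 + (3)²·2.4 + (2)²·36 = 340

340.00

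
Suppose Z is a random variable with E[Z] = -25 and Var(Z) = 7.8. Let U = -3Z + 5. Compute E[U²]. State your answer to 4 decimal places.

E[-3Z + 5] = -3·-25 + 5 = 80
Var(-3Z + 5) = (-3)²·7.8 = 70.2
E[U²] = Var(U) + (E[U])² = 70.2 + (80)² = 6470.2

6470.2000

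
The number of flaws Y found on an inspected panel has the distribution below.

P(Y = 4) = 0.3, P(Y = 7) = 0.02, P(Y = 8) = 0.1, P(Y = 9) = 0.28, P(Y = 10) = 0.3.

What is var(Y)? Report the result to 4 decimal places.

E[Y] = (4)(0.3) + (7)(0.02) + (8)(0.1) + (9)(0.28) + (10)(0.3) = 7.66
E[Y²] = (4)²(0.3) + (7)²(0.02) + (8)²(0.1) + (9)²(0.28) + (10)²(0.3) = 64.86
var(Y) = E[Y²] − (E[Y])² = 64.86 − (7.66)² = 6.1844

6.1844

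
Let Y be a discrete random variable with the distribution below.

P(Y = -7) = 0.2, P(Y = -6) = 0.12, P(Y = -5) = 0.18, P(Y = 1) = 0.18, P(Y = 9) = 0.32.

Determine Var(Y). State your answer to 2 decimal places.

E[Y] = (-7)(0.2) + (-6)(0.12) + (-5)(0.18) + (1)(0.18) + (9)(0.32) = 0.04
E[Y²] = (-7)²(0.2) + (-6)²(0.12) + (-5)²(0.18) + (1)²(0.18) + (9)²(0.32) = 44.72
Var(Y) = E[Y²] − (E[Y])² = 44.72 − (0.04)² = 44.7184

44.72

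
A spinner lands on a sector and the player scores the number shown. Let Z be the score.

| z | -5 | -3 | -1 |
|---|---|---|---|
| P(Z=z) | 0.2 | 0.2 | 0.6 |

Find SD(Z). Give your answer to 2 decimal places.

E[Z] = (-5)(0.2) + (-3)(0.2) + (-1)(0.6) = -2.2
E[Z²] = (-5)²(0.2) + (-3)²(0.2) + (-1)²(0.6) = 7.4
var(Z) = E[Z²] − (E[Z])² = 7.4 − (-2.2)² = 2.56
SD(Z) = √2.56 ≈ 1.60

1.60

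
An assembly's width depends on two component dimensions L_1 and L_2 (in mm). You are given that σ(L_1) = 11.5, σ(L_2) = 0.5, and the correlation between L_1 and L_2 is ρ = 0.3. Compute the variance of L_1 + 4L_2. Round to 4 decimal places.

150.0500

V(L_1) = (11.5)² = 132.25;  V(L_2) = (0.5)² = 0.25
Cov(L_1,L_2) = ρ·σ(L_1)·σ(L_2) = 0.3·11.5·0.5 = 1.725
V(L_1 + 4L_2) = (1)²·V(L_1) + (4)²·V(L_2) + 2·(1)·(4)·Cov(L_1,L_2)
= 1·132.25 + 16·0.25 + 8·1.725 = 150.05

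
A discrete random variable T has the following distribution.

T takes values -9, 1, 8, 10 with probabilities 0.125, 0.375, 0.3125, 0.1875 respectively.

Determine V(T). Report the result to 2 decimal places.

36.11

E[T] = (-9)(0.125) + (1)(0.375) + (8)(0.3125) + (10)(0.1875) = 3.625
E[T²] = (-9)²(0.125) + (1)²(0.375) + (8)²(0.3125) + (10)²(0.1875) = 49.25
V(T) = E[T²] − (E[T])² = 49.25 − (3.625)² = 36.109375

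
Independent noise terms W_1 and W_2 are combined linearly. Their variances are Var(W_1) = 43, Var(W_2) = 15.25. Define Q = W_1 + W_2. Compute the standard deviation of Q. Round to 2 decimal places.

7.63

By independence, Var(Q) = (1)²Var(W_1) + (1)²Var(W_2)
= (1)²·43 + (1)²·15.25 = 58.25
SD(Q) = √58.25 ≈ 7.63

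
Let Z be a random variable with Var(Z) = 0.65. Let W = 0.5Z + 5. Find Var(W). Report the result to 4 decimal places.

Var(0.5Z + 5) = (0.5)²·Var(Z) = 0.25·0.65 = 0.1625

0.1625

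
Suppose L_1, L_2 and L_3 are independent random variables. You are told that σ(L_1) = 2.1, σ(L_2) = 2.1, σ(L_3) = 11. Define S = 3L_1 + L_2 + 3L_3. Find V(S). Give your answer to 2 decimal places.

V(L_1) = 4.41, V(L_2) = 4.41, V(L_3) = 121
By independence, V(S) = (3)²V(L_1) + (1)²V(L_2) + (3)²V(L_3)
= (3)²·4.41 + (1)²·4.41 + (3)²·121 = 1133.1

1133.10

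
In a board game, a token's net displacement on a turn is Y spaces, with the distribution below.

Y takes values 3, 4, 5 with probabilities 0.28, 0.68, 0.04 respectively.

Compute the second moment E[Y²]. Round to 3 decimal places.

E[Y²] = (3)²(0.28) + (4)²(0.68) + (5)²(0.04) = 14.4

14.400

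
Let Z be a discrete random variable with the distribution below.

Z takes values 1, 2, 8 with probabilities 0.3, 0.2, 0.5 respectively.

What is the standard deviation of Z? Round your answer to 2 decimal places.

E[Z] = (1)(0.3) + (2)(0.2) + (8)(0.5) = 4.7
E[Z²] = (1)²(0.3) + (2)²(0.2) + (8)²(0.5) = 33.1
Var(Z) = E[Z²] − (E[Z])² = 33.1 − (4.7)² = 11.01
SD(Z) = √11.01 ≈ 3.32

3.32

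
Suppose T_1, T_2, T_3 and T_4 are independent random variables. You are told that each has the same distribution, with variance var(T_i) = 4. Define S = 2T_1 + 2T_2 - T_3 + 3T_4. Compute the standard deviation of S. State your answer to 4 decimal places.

By independence, var(S) = (2)²var(T_1) + (2)²var(T_2) + (-1)²var(T_3) + (3)²var(T_4)
= (2)²·4 + (2)²·4 + (-1)²·4 + (3)²·4 = 72
SD(S) = √72 ≈ 8.4853

8.4853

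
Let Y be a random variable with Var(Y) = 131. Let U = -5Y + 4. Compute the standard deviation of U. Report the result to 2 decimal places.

Var(-5Y + 4) = (-5)²·131 = 3275
σ(U) = √3275 ≈ 57.23

57.23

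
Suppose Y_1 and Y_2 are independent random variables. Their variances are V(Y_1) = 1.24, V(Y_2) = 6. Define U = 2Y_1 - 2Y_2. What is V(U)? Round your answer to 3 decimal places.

By independence, V(U) = (2)²V(Y_1) + (-2)²V(Y_2)
= (2)²·1.24 + (-2)²·6 = 28.96

28.960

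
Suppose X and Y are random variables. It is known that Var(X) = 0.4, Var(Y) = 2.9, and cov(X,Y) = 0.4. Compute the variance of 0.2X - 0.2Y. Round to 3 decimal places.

0.100

Var(0.2X - 0.2Y) = (0.2)²·Var(X) + (-0.2)²·Var(Y) + 2·(0.2)·(-0.2)·cov(X,Y)
= 0.04·0.4 + 0.04·2.9 + -0.08·0.4 = 0.1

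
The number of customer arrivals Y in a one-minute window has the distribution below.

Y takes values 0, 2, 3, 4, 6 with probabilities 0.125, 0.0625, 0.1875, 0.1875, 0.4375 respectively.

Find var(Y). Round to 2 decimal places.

E[Y] = (0)(0.125) + (2)(0.0625) + (3)(0.1875) + (4)(0.1875) + (6)(0.4375) = 4.0625
E[Y²] = (0)²(0.125) + (2)²(0.0625) + (3)²(0.1875) + (4)²(0.1875) + (6)²(0.4375) = 20.6875
var(Y) = E[Y²] − (E[Y])² = 20.6875 − (4.0625)² = 4.18359375

4.18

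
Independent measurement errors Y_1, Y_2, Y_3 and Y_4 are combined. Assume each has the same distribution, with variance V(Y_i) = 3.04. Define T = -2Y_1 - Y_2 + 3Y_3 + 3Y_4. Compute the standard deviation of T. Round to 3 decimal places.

8.362

By independence, V(T) = (-2)²V(Y_1) + (-1)²V(Y_2) + (3)²V(Y_3) + (3)²V(Y_4)
= (-2)²·3.04 + (-1)²·3.04 + (3)²·3.04 + (3)²·3.04 = 69.92
SD(T) = √69.92 ≈ 8.362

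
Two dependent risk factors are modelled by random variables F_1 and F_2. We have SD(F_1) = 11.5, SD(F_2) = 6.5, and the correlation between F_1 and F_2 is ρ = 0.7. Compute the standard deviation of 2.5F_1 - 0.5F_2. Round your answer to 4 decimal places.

V(F_1) = (11.5)² = 132.25;  V(F_2) = (6.5)² = 42.25
Cov(F_1,F_2) = ρ·SD(F_1)·SD(F_2) = 0.7·11.5·6.5 = 52.325
V(2.5F_1 - 0.5F_2) = (2.5)²·V(F_1) + (-0.5)²·V(F_2) + 2·(2.5)·(-0.5)·Cov(F_1,F_2)
= 6.25·132.25 + 0.25·42.25 + -2.5·52.325 = 706.3125
SD(2.5F_1 - 0.5F_2) = √706.3125 ≈ 26.5765

26.5765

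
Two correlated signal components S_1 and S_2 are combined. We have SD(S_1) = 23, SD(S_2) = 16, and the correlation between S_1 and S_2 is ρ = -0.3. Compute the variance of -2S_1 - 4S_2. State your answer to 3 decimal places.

Var(S_1) = (23)² = 529;  Var(S_2) = (16)² = 256
Cov(S_1,S_2) = ρ·SD(S_1)·SD(S_2) = -0.3·23·16 = -110.4
Var(-2S_1 - 4S_2) = (-2)²·Var(S_1) + (-4)²·Var(S_2) + 2·(-2)·(-4)·Cov(S_1,S_2)
= 4·529 + 16·256 + 16·-110.4 = 4445.6

4445.600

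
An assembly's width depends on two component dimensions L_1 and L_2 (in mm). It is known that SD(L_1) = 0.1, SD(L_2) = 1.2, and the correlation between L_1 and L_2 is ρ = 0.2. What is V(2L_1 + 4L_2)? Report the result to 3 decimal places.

23.464

V(L_1) = (0.1)² = 0.01;  V(L_2) = (1.2)² = 1.44
Cov(L_1,L_2) = ρ·SD(L_1)·SD(L_2) = 0.2·0.1·1.2 = 0.024
V(2L_1 + 4L_2) = (2)²·V(L_1) + (4)²·V(L_2) + 2·(2)·(4)·Cov(L_1,L_2)
= 4·0.01 + 16·1.44 + 16·0.024 = 23.464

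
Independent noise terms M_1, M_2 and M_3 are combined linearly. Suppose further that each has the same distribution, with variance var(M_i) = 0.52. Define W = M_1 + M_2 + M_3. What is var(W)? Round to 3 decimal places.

By independence, var(W) = (1)²var(M_1) + (1)²var(M_2) + (1)²var(M_3)
= (1)²·0.52 + (1)²·0.52 + (1)²·0.52 = 1.56

1.560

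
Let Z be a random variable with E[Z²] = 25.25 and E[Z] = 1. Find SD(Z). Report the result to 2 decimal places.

V(Z) = 25.25 − (1)² = 24.25
SD(Z) = √24.25 ≈ 4.92

4.92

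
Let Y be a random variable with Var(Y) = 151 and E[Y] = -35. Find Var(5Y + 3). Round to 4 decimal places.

3775.0000

Var(5Y + 3) = (5)²·Var(Y) = 25·151 = 3775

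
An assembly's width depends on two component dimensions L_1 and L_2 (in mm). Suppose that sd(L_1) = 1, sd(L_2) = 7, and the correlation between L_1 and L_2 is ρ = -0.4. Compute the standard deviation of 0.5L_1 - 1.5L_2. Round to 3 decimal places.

Var(L_1) = (1)² = 1;  Var(L_2) = (7)² = 49
Cov(L_1,L_2) = ρ·sd(L_1)·sd(L_2) = -0.4·1·7 = -2.8
Var(0.5L_1 - 1.5L_2) = (0.5)²·Var(L_1) + (-1.5)²·Var(L_2) + 2·(0.5)·(-1.5)·Cov(L_1,L_2)
= 0.25·1 + 2.25·49 + -1.5·-2.8 = 114.7
sd(0.5L_1 - 1.5L_2) = √114.7 ≈ 10.710

10.710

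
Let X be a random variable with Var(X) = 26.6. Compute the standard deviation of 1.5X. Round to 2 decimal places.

7.74

Var(1.5X) = (1.5)²·26.6 = 59.85
sd(1.5X) = √59.85 ≈ 7.74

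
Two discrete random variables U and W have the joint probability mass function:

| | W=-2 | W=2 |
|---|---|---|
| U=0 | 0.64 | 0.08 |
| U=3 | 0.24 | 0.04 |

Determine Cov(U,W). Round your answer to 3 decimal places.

0.077

E[U] = 0.84,  E[W] = -1.52
E[UW] = -1.2
Cov(U,W) = E[UW] − E[U]E[W] = -1.2 − (0.84)(-1.52) = 0.0768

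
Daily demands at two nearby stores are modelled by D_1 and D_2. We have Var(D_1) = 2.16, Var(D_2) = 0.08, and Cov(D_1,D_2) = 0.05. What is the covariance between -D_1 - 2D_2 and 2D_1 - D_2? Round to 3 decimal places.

Cov(-D_1 - 2D_2, 2D_1 - D_2) = (-1)(2)Var(D_1) + (-2)(-1)Var(D_2) + [(-1)(-1) + (-2)(2)]Cov(D_1,D_2)
= -2·2.16 + 2·0.08 + -3·0.05 = -4.31

-4.310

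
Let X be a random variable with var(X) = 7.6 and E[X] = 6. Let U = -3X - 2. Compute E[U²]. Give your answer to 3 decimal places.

E[-3X - 2] = -3·6 − 2 = -20
var(-3X - 2) = (-3)²·7.6 = 68.4
E[U²] = var(U) + (E[U])² = 68.4 + (-20)² = 468.4

468.400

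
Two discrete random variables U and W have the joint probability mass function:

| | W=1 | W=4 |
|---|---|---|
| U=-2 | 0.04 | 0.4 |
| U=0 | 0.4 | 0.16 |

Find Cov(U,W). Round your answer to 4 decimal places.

E[U] = -0.88,  E[W] = 2.68
E[UW] = -3.28
Cov(U,W) = E[UW] − E[U]E[W] = -3.28 − (-0.88)(2.68) = -0.9216

-0.9216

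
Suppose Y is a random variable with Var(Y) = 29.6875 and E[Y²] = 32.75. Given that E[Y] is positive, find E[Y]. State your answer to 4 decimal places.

(E[Y])² = E[Y²] − Var(Y) = 32.75 − 29.6875 = 3.0625
E[Y] = √3.0625 = 1.75

1.7500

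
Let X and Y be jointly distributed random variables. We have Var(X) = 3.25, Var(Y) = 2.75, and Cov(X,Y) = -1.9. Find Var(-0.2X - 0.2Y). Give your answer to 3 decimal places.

0.088

Var(-0.2X - 0.2Y) = (-0.2)²·Var(X) + (-0.2)²·Var(Y) + 2·(-0.2)·(-0.2)·Cov(X,Y)
= 0.04·3.25 + 0.04·2.75 + 0.08·-1.9 = 0.088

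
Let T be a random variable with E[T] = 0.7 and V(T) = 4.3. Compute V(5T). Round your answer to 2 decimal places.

107.50

V(5T) = (5)²·V(T) = 25·4.3 = 107.5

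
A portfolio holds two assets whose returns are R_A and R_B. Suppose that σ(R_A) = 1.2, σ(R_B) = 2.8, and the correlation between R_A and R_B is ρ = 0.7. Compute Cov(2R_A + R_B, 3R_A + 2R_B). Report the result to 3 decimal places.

40.784

V(R_A) = (1.2)² = 1.44;  V(R_B) = (2.8)² = 7.84
Cov(R_A,R_B) = ρ·σ(R_A)·σ(R_B) = 0.7·1.2·2.8 = 2.352
Cov(2R_A + R_B, 3R_A + 2R_B) = (2)(3)V(R_A) + (1)(2)V(R_B) + [(2)(2) + (1)(3)]Cov(R_A,R_B)
= 6·1.44 + 2·7.84 + 7·2.352 = 40.784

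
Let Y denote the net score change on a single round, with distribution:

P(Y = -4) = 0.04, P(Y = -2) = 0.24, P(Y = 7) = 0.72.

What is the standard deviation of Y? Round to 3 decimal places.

E[Y] = (-4)(0.04) + (-2)(0.24) + (7)(0.72) = 4.4
E[Y²] = (-4)²(0.04) + (-2)²(0.24) + (7)²(0.72) = 36.88
Var(Y) = E[Y²] − (E[Y])² = 36.88 − (4.4)² = 17.52
SD(Y) = √17.52 ≈ 4.186

4.186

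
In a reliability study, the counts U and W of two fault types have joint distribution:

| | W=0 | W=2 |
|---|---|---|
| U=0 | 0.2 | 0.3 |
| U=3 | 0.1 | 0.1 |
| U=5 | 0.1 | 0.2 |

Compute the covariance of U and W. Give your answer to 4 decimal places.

0.0800

E[U] = 2.1,  E[W] = 1.2
E[UW] = 2.6
cov(U,W) = E[UW] − E[U]E[W] = 2.6 − (2.1)(1.2) = 0.08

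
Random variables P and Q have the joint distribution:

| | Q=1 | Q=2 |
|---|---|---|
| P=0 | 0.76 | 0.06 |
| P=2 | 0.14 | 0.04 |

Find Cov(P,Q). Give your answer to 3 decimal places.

E[P] = 0.36,  E[Q] = 1.1
E[PQ] = 0.44
Cov(P,Q) = E[PQ] − E[P]E[Q] = 0.44 − (0.36)(1.1) = 0.044

0.044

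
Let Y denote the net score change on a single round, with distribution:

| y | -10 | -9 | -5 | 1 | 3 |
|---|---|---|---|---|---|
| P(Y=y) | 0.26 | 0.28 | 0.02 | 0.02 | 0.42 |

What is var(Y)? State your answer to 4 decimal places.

37.4564

E[Y] = (-10)(0.26) + (-9)(0.28) + (-5)(0.02) + (1)(0.02) + (3)(0.42) = -3.94
E[Y²] = (-10)²(0.26) + (-9)²(0.28) + (-5)²(0.02) + (1)²(0.02) + (3)²(0.42) = 52.98
var(Y) = E[Y²] − (E[Y])² = 52.98 − (-3.94)² = 37.4564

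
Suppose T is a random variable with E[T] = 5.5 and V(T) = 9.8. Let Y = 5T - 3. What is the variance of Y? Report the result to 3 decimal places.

245.000

V(5T - 3) = (5)²·V(T) = 25·9.8 = 245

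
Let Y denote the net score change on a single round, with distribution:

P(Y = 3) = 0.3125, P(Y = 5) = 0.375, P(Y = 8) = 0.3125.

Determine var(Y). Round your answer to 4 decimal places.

E[Y] = (3)(0.3125) + (5)(0.375) + (8)(0.3125) = 5.3125
E[Y²] = (3)²(0.3125) + (5)²(0.375) + (8)²(0.3125) = 32.1875
var(Y) = E[Y²] − (E[Y])² = 32.1875 − (5.3125)² = 3.96484375

3.9648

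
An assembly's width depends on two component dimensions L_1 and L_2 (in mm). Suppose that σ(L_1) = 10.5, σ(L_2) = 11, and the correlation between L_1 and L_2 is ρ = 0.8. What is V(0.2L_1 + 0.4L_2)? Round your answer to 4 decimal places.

38.5540

V(L_1) = (10.5)² = 110.25;  V(L_2) = (11)² = 121
Cov(L_1,L_2) = ρ·σ(L_1)·σ(L_2) = 0.8·10.5·11 = 92.4
V(0.2L_1 + 0.4L_2) = (0.2)²·V(L_1) + (0.4)²·V(L_2) + 2·(0.2)·(0.4)·Cov(L_1,L_2)
= 0.04·110.25 + 0.16·121 + 0.16·92.4 = 38.554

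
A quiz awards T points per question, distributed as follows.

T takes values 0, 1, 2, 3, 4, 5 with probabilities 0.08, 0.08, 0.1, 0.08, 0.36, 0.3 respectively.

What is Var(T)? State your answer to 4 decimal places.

E[T] = (0)(0.08) + (1)(0.08) + (2)(0.1) + (3)(0.08) + (4)(0.36) + (5)(0.3) = 3.46
E[T²] = (0)²(0.08) + (1)²(0.08) + (2)²(0.1) + (3)²(0.08) + (4)²(0.36) + (5)²(0.3) = 14.46
Var(T) = E[T²] − (E[T])² = 14.46 − (3.46)² = 2.4884

2.4884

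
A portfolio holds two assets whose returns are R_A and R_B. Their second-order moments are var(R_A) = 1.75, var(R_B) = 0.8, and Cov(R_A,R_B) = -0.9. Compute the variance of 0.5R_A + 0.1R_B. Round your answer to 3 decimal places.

var(0.5R_A + 0.1R_B) = (0.5)²·var(R_A) + (0.1)²·var(R_B) + 2·(0.5)·(0.1)·Cov(R_A,R_B)
= 0.25·1.75 + 0.01·0.8 + 0.1·-0.9 = 0.3555

0.356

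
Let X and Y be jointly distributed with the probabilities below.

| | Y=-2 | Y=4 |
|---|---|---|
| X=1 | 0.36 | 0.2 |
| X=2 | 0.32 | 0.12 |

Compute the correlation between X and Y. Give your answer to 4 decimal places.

-0.0898

E[X] = 1.44,  E[Y] = -0.08
E[XY] = -0.24
cov(X,Y) = E[XY] − E[X]E[Y] = -0.24 − (1.44)(-0.08) = -0.1248
Var(X) = 0.2464,  Var(Y) = 7.8336
ρ = -0.1248 / √(0.2464·7.8336) ≈ -0.0898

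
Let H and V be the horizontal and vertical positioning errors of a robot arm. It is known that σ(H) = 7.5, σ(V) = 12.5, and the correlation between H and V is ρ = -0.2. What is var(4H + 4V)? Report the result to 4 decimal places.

var(H) = (7.5)² = 56.25;  var(V) = (12.5)² = 156.25
Cov(H,V) = ρ·σ(H)·σ(V) = -0.2·7.5·12.5 = -18.75
var(4H + 4V) = (4)²·var(H) + (4)²·var(V) + 2·(4)·(4)·Cov(H,V)
= 16·56.25 + 16·156.25 + 32·-18.75 = 2800

2800.0000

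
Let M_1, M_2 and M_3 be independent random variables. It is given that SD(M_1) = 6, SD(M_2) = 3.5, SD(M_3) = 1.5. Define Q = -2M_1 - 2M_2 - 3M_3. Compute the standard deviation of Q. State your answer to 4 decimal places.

14.6031

Var(M_1) = 36, Var(M_2) = 12.25, Var(M_3) = 2.25
By independence, Var(Q) = (-2)²Var(M_1) + (-2)²Var(M_2) + (-3)²Var(M_3)
= (-2)²·36 + (-2)²·12.25 + (-3)²·2.25 = 213.25
SD(Q) = √213.25 ≈ 14.6031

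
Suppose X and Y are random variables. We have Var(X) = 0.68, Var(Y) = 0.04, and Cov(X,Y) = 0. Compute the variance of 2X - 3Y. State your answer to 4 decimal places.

3.0800

Var(2X - 3Y) = (2)²·Var(X) + (-3)²·Var(Y) + 2·(2)·(-3)·Cov(X,Y)
= 4·0.68 + 9·0.04 + -12·0 = 3.08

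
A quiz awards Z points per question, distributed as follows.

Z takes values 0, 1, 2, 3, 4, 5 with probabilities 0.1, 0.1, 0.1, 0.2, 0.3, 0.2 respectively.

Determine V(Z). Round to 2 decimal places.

2.49

E[Z] = (0)(0.1) + (1)(0.1) + (2)(0.1) + (3)(0.2) + (4)(0.3) + (5)(0.2) = 3.1
E[Z²] = (0)²(0.1) + (1)²(0.1) + (2)²(0.1) + (3)²(0.2) + (4)²(0.3) + (5)²(0.2) = 12.1
V(Z) = E[Z²] − (E[Z])² = 12.1 − (3.1)² = 2.49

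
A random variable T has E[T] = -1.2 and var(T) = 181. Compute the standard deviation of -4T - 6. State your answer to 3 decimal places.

var(-4T - 6) = (-4)²·181 = 2896
SD(-4T - 6) = √2896 ≈ 53.814

53.814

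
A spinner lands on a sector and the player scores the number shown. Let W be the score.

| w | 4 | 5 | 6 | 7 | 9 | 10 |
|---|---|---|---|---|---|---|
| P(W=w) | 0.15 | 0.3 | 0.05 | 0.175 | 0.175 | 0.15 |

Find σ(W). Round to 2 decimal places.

E[W] = (4)(0.15) + (5)(0.3) + (6)(0.05) + (7)(0.175) + (9)(0.175) + (10)(0.15) = 6.7
E[W²] = (4)²(0.15) + (5)²(0.3) + (6)²(0.05) + (7)²(0.175) + (9)²(0.175) + (10)²(0.15) = 49.45
Var(W) = E[W²] − (E[W])² = 49.45 − (6.7)² = 4.56
σ(W) = √4.56 ≈ 2.14

2.14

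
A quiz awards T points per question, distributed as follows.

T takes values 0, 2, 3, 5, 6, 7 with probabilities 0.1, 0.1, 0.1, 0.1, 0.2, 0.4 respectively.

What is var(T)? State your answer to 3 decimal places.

E[T] = (0)(0.1) + (2)(0.1) + (3)(0.1) + (5)(0.1) + (6)(0.2) + (7)(0.4) = 5
E[T²] = (0)²(0.1) + (2)²(0.1) + (3)²(0.1) + (5)²(0.1) + (6)²(0.2) + (7)²(0.4) = 30.6
var(T) = E[T²] − (E[T])² = 30.6 − (5)² = 5.6

5.600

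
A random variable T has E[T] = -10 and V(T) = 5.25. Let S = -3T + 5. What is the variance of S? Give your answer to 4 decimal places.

V(-3T + 5) = (-3)²·V(T) = 9·5.25 = 47.25

47.2500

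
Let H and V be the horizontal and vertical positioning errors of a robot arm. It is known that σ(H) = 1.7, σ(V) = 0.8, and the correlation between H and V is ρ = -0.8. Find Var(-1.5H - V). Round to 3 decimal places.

Var(H) = (1.7)² = 2.89;  Var(V) = (0.8)² = 0.64
Cov(H,V) = ρ·σ(H)·σ(V) = -0.8·1.7·0.8 = -1.088
Var(-1.5H - V) = (-1.5)²·Var(H) + (-1)²·Var(V) + 2·(-1.5)·(-1)·Cov(H,V)
= 2.25·2.89 + 1·0.64 + 3·-1.088 = 3.8785

3.879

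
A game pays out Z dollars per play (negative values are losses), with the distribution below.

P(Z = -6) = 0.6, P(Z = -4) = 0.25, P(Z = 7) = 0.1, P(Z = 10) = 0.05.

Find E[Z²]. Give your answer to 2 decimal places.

E[Z²] = (-6)²(0.6) + (-4)²(0.25) + (7)²(0.1) + (10)²(0.05) = 35.5

35.50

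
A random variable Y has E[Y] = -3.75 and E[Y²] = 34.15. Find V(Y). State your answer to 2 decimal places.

20.09

V(Y) = 34.15 − (-3.75)² = 20.0875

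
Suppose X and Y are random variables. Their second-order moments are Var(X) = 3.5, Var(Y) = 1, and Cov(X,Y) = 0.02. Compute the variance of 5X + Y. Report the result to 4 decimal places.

Var(5X + Y) = (5)²·Var(X) + (1)²·Var(Y) + 2·(5)·(1)·Cov(X,Y)
= 25·3.5 + 1·1 + 10·0.02 = 88.7

88.7000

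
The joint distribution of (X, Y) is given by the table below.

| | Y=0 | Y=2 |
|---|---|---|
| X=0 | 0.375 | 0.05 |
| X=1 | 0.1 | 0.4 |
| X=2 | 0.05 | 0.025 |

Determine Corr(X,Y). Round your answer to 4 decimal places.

0.4604

E[X] = 0.65,  E[Y] = 0.95
E[XY] = 0.9
Cov(X,Y) = E[XY] − E[X]E[Y] = 0.9 − (0.65)(0.95) = 0.2825
Var(X) = 0.3775,  Var(Y) = 0.9975
ρ = 0.2825 / √(0.3775·0.9975) ≈ 0.4604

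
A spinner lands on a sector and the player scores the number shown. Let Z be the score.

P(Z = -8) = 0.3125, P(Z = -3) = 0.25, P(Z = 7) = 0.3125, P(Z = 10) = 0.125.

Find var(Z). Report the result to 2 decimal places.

E[Z] = (-8)(0.3125) + (-3)(0.25) + (7)(0.3125) + (10)(0.125) = 0.1875
E[Z²] = (-8)²(0.3125) + (-3)²(0.25) + (7)²(0.3125) + (10)²(0.125) = 50.0625
var(Z) = E[Z²] − (E[Z])² = 50.0625 − (0.1875)² = 50.02734375

50.03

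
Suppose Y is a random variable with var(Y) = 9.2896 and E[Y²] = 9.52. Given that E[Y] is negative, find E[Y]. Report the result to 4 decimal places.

-0.4800

(E[Y])² = E[Y²] − var(Y) = 9.52 − 9.2896 = 0.2304
E[Y] = −√0.2304 = -0.48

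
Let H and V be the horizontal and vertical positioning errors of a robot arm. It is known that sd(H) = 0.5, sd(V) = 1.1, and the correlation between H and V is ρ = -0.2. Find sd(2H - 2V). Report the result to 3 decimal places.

Var(H) = (0.5)² = 0.25;  Var(V) = (1.1)² = 1.21
Cov(H,V) = ρ·sd(H)·sd(V) = -0.2·0.5·1.1 = -0.11
Var(2H - 2V) = (2)²·Var(H) + (-2)²·Var(V) + 2·(2)·(-2)·Cov(H,V)
= 4·0.25 + 4·1.21 + -8·-0.11 = 6.72
sd(2H - 2V) = √6.72 ≈ 2.592

2.592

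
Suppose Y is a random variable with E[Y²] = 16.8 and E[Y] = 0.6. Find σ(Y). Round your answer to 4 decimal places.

var(Y) = 16.8 − (0.6)² = 16.44
σ(Y) = √16.44 ≈ 4.0546

4.0546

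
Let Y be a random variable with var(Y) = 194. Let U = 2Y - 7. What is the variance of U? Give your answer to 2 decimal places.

var(2Y - 7) = (2)²·var(Y) = 4·194 = 776

776.00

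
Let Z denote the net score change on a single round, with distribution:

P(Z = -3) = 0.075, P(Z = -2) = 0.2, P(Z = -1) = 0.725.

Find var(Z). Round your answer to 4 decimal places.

E[Z] = (-3)(0.075) + (-2)(0.2) + (-1)(0.725) = -1.35
E[Z²] = (-3)²(0.075) + (-2)²(0.2) + (-1)²(0.725) = 2.2
var(Z) = E[Z²] − (E[Z])² = 2.2 − (-1.35)² = 0.3775

0.3775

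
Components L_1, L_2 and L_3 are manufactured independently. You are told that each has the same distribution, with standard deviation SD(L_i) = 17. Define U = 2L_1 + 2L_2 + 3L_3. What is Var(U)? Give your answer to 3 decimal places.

Var(L_i) = (17)² = 289
By independence, Var(U) = (2)²Var(L_1) + (2)²Var(L_2) + (3)²Var(L_3)
= (2)²·289 + (2)²·289 + (3)²·289 = 4913

4913.000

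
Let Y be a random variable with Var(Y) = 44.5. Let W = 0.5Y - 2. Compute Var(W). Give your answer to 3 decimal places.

11.125

Var(0.5Y - 2) = (0.5)²·Var(Y) = 0.25·44.5 = 11.125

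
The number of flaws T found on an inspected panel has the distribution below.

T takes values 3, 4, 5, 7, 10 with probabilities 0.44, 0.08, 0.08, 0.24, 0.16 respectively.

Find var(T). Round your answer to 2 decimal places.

E[T] = (3)(0.44) + (4)(0.08) + (5)(0.08) + (7)(0.24) + (10)(0.16) = 5.32
E[T²] = (3)²(0.44) + (4)²(0.08) + (5)²(0.08) + (7)²(0.24) + (10)²(0.16) = 35
var(T) = E[T²] − (E[T])² = 35 − (5.32)² = 6.6976

6.70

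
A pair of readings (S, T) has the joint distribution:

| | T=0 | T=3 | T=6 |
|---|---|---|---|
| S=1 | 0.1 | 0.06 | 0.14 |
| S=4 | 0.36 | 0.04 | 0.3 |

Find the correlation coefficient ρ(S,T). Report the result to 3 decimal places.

-0.106

E[S] = 3.1,  E[T] = 2.94
E[ST] = 8.7
cov(S,T) = E[ST] − E[S]E[T] = 8.7 − (3.1)(2.94) = -0.414
Var(S) = 1.89,  Var(T) = 8.0964
ρ = -0.414 / √(1.89·8.0964) ≈ -0.106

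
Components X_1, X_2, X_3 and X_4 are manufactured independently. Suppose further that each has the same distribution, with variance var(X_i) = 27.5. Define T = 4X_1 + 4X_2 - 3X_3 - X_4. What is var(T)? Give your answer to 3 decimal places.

1155.000

By independence, var(T) = (4)²var(X_1) + (4)²var(X_2) + (-3)²var(X_3) + (-1)²var(X_4)
= (4)²·27.5 + (4)²·27.5 + (-3)²·27.5 + (-1)²·27.5 = 1155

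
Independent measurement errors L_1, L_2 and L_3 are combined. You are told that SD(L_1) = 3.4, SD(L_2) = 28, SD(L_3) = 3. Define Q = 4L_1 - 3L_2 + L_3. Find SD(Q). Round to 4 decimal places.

85.1467

Var(L_1) = 11.56, Var(L_2) = 784, Var(L_3) = 9
By independence, Var(Q) = (4)²Var(L_1) + (-3)²Var(L_2) + (1)²Var(L_3)
= (4)²·11.56 + (-3)²·784 + (1)²·9 = 7249.96
SD(Q) = √7249.96 ≈ 85.1467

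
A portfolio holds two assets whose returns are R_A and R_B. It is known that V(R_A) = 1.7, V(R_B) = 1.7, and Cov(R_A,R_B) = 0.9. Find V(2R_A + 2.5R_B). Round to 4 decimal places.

26.4250

V(2R_A + 2.5R_B) = (2)²·V(R_A) + (2.5)²·V(R_B) + 2·(2)·(2.5)·Cov(R_A,R_B)
= 4·1.7 + 6.25·1.7 + 10·0.9 = 26.425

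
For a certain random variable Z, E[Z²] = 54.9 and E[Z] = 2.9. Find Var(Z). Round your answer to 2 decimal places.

46.49

Var(Z) = 54.9 − (2.9)² = 46.49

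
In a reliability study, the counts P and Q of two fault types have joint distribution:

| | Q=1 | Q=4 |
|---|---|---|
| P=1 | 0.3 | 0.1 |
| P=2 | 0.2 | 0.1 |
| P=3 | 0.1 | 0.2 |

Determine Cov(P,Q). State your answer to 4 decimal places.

E[P] = 1.9,  E[Q] = 2.2
E[PQ] = 4.6
Cov(P,Q) = E[PQ] − E[P]E[Q] = 4.6 − (1.9)(2.2) = 0.42

0.4200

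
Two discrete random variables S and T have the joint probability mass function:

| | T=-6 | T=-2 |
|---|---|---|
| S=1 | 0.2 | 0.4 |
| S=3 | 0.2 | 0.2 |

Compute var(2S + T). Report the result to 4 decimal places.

E[S] = 1.8,  E[T] = -3.6,  E[ST] = -6.8
var(S) = 4.2 − (1.8)² = 0.96;  var(T) = 16.8 − (-3.6)² = 3.84
Cov(S,T) = -6.8 − (1.8)(-3.6) = -0.32
var(2S + T) = (2)²·0.96 + (1)²·3.84 + 2·(2)·(1)·-0.32 = 6.4

6.4000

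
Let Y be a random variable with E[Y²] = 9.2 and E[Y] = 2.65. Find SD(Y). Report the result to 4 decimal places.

Var(Y) = 9.2 − (2.65)² = 2.1775
SD(Y) = √2.1775 ≈ 1.4756

1.4756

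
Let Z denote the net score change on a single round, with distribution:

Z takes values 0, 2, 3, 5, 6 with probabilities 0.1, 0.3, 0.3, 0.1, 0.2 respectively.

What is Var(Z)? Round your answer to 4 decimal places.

E[Z] = (0)(0.1) + (2)(0.3) + (3)(0.3) + (5)(0.1) + (6)(0.2) = 3.2
E[Z²] = (0)²(0.1) + (2)²(0.3) + (3)²(0.3) + (5)²(0.1) + (6)²(0.2) = 13.6
Var(Z) = E[Z²] − (E[Z])² = 13.6 − (3.2)² = 3.36

3.3600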